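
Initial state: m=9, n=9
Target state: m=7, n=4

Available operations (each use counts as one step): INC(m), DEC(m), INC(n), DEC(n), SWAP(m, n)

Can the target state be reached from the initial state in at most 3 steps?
No

The target state cannot be reached within 3 steps.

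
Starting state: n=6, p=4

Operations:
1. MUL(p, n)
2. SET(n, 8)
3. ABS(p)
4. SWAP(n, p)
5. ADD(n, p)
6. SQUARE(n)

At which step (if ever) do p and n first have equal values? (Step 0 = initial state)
Never

p and n never become equal during execution.

Comparing values at each step:
Initial: p=4, n=6
After step 1: p=24, n=6
After step 2: p=24, n=8
After step 3: p=24, n=8
After step 4: p=8, n=24
After step 5: p=8, n=32
After step 6: p=8, n=1024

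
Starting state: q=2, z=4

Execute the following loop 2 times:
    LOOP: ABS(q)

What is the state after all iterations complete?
q=2, z=4

Iteration trace:
Start: q=2, z=4
After iteration 1: q=2, z=4
After iteration 2: q=2, z=4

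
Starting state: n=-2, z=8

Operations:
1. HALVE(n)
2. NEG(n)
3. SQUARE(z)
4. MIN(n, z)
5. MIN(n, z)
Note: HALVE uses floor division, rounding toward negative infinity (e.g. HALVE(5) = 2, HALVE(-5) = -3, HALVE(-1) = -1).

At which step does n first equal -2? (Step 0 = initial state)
Step 0

Tracing n:
Initial: n = -2 ← first occurrence
After step 1: n = -1
After step 2: n = 1
After step 3: n = 1
After step 4: n = 1
After step 5: n = 1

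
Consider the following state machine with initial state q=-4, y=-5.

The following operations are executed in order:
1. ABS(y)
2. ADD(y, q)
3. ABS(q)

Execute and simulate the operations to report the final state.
{q: 4, y: 1}

Step-by-step execution:
Initial: q=-4, y=-5
After step 1 (ABS(y)): q=-4, y=5
After step 2 (ADD(y, q)): q=-4, y=1
After step 3 (ABS(q)): q=4, y=1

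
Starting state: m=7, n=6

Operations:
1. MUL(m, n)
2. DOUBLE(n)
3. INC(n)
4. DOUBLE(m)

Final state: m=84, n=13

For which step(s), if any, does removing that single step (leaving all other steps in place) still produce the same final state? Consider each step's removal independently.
None - removing any single step changes the final result

Testing removal of each single step:
Without step 1: final = m=14, n=13 (different)
Without step 2: final = m=84, n=7 (different)
Without step 3: final = m=84, n=12 (different)
Without step 4: final = m=42, n=13 (different)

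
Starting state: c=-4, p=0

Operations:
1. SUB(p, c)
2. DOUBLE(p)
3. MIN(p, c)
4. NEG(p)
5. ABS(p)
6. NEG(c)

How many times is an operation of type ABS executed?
1

Counting ABS operations:
Step 5: ABS(p) ← ABS
Total: 1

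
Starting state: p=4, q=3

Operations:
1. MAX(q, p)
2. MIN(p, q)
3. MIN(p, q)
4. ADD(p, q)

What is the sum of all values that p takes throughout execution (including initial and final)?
24

Values of p at each step:
Initial: p = 4
After step 1: p = 4
After step 2: p = 4
After step 3: p = 4
After step 4: p = 8
Sum = 4 + 4 + 4 + 4 + 8 = 24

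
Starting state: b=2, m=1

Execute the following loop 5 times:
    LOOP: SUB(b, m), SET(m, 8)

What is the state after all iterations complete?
b=-31, m=8

Iteration trace:
Start: b=2, m=1
After iteration 1: b=1, m=8
After iteration 2: b=-7, m=8
After iteration 3: b=-15, m=8
After iteration 4: b=-23, m=8
After iteration 5: b=-31, m=8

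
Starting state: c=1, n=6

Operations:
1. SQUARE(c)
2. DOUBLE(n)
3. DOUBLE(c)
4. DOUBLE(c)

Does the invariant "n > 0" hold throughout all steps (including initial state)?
Yes

The invariant holds at every step.

State at each step:
Initial: c=1, n=6
After step 1: c=1, n=6
After step 2: c=1, n=12
After step 3: c=2, n=12
After step 4: c=4, n=12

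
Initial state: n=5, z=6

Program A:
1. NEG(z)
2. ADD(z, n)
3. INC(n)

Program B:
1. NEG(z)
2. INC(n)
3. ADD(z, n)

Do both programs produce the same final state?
No

Program A final state: n=6, z=-1
Program B final state: n=6, z=0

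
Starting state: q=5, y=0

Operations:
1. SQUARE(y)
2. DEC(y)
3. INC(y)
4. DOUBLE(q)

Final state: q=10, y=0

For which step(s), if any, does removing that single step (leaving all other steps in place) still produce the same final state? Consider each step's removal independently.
Step(s) 1

Testing removal of each single step:
Without step 1: final = q=10, y=0 (same)
Without step 2: final = q=10, y=1 (different)
Without step 3: final = q=10, y=-1 (different)
Without step 4: final = q=5, y=0 (different)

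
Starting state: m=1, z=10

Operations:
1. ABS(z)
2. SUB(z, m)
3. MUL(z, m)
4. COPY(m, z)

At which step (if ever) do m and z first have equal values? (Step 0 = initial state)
Step 4

m and z first become equal after step 4.

Comparing values at each step:
Initial: m=1, z=10
After step 1: m=1, z=10
After step 2: m=1, z=9
After step 3: m=1, z=9
After step 4: m=9, z=9 ← equal!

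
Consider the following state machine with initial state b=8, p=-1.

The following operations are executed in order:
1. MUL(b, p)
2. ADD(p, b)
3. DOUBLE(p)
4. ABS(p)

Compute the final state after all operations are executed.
{b: -8, p: 18}

Step-by-step execution:
Initial: b=8, p=-1
After step 1 (MUL(b, p)): b=-8, p=-1
After step 2 (ADD(p, b)): b=-8, p=-9
After step 3 (DOUBLE(p)): b=-8, p=-18
After step 4 (ABS(p)): b=-8, p=18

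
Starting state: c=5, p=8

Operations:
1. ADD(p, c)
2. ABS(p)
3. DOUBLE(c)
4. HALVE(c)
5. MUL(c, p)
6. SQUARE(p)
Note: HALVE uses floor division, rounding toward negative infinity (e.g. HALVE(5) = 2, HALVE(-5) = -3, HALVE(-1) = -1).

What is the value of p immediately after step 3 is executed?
p = 13

Tracing p through execution:
Initial: p = 8
After step 1 (ADD(p, c)): p = 13
After step 2 (ABS(p)): p = 13
After step 3 (DOUBLE(c)): p = 13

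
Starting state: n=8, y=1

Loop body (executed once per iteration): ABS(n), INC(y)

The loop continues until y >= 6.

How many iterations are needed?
5

Tracing iterations:
Initial: n=8, y=1
After iteration 1: n=8, y=2
After iteration 2: n=8, y=3
After iteration 3: n=8, y=4
After iteration 4: n=8, y=5
After iteration 5: n=8, y=6
y >= 6 now holds, so the loop exits after 5 iterations.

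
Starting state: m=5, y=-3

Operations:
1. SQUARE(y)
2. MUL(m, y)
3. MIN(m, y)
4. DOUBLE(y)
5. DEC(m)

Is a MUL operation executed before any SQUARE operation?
No

First MUL: step 2
First SQUARE: step 1
Since 2 > 1, SQUARE comes first.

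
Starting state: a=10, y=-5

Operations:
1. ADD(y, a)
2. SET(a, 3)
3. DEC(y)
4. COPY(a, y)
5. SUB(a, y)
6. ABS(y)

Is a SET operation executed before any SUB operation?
Yes

First SET: step 2
First SUB: step 5
Since 2 < 5, SET comes first.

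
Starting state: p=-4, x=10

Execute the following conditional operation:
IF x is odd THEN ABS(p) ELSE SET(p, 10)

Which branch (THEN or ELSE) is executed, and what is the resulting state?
Branch: ELSE, Final state: p=10, x=10

Evaluating condition: x is odd
Condition is False, so ELSE branch executes
After SET(p, 10): p=10, x=10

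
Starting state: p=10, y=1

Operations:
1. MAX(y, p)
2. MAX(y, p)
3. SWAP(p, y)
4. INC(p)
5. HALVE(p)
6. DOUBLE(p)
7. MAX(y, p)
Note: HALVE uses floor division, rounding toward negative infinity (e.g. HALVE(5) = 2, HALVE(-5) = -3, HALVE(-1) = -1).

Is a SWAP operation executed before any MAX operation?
No

First SWAP: step 3
First MAX: step 1
Since 3 > 1, MAX comes first.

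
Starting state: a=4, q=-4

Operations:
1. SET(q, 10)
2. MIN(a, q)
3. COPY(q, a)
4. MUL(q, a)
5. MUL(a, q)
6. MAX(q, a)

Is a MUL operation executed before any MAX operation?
Yes

First MUL: step 4
First MAX: step 6
Since 4 < 6, MUL comes first.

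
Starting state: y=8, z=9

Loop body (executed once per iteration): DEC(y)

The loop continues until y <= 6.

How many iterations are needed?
2

Tracing iterations:
Initial: y=8, z=9
After iteration 1: y=7, z=9
After iteration 2: y=6, z=9
y <= 6 now holds, so the loop exits after 2 iterations.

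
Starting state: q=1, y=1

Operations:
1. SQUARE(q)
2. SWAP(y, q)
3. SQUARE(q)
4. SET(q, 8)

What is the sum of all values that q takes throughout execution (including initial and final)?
12

Values of q at each step:
Initial: q = 1
After step 1: q = 1
After step 2: q = 1
After step 3: q = 1
After step 4: q = 8
Sum = 1 + 1 + 1 + 1 + 8 = 12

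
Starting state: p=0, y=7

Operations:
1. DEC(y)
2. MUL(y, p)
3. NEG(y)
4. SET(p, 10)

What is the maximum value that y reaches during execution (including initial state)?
7

Values of y at each step:
Initial: y = 7 ← maximum
After step 1: y = 6
After step 2: y = 0
After step 3: y = 0
After step 4: y = 0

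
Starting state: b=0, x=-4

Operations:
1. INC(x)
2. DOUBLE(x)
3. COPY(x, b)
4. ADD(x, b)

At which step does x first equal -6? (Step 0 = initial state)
Step 2

Tracing x:
Initial: x = -4
After step 1: x = -3
After step 2: x = -6 ← first occurrence
After step 3: x = 0
After step 4: x = 0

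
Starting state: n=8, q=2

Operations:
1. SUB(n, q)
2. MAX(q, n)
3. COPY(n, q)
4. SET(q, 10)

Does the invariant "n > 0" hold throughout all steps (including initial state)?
Yes

The invariant holds at every step.

State at each step:
Initial: n=8, q=2
After step 1: n=6, q=2
After step 2: n=6, q=6
After step 3: n=6, q=6
After step 4: n=6, q=10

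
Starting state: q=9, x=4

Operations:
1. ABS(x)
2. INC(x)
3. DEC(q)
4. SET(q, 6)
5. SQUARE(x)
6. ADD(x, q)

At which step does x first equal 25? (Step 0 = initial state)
Step 5

Tracing x:
Initial: x = 4
After step 1: x = 4
After step 2: x = 5
After step 3: x = 5
After step 4: x = 5
After step 5: x = 25 ← first occurrence
After step 6: x = 31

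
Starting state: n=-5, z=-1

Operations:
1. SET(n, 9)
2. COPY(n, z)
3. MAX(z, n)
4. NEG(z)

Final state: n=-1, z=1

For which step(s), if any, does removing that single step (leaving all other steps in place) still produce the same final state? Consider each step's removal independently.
Step(s) 1, 3

Testing removal of each single step:
Without step 1: final = n=-1, z=1 (same)
Without step 2: final = n=9, z=-9 (different)
Without step 3: final = n=-1, z=1 (same)
Without step 4: final = n=-1, z=-1 (different)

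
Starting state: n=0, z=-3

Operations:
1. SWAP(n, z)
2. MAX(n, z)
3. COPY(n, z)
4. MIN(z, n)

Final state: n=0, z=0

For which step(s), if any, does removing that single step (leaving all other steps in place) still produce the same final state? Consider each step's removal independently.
Step(s) 2, 3, 4

Testing removal of each single step:
Without step 1: final = n=-3, z=-3 (different)
Without step 2: final = n=0, z=0 (same)
Without step 3: final = n=0, z=0 (same)
Without step 4: final = n=0, z=0 (same)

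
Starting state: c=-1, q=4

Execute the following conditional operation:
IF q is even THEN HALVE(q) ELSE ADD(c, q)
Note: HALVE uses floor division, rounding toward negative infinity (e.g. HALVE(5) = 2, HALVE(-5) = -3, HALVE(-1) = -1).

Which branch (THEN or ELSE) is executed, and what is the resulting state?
Branch: THEN, Final state: c=-1, q=2

Evaluating condition: q is even
Condition is True, so THEN branch executes
After HALVE(q): c=-1, q=2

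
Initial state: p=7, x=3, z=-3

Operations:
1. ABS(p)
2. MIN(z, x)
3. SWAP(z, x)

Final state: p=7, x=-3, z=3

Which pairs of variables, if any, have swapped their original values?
(z, x)

Comparing initial and final values:
p: 7 → 7
z: -3 → 3
x: 3 → -3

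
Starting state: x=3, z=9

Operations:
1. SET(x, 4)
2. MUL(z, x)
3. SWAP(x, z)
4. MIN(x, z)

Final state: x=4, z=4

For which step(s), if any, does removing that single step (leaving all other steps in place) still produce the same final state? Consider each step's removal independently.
Step(s) 2

Testing removal of each single step:
Without step 1: final = x=3, z=3 (different)
Without step 2: final = x=4, z=4 (same)
Without step 3: final = x=4, z=36 (different)
Without step 4: final = x=36, z=4 (different)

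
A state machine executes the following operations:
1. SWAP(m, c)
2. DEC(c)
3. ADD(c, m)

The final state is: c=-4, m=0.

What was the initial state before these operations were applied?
c=0, m=-3

Working backwards:
Final state: c=-4, m=0
Before step 3 (ADD(c, m)): c=-4, m=0
Before step 2 (DEC(c)): c=-3, m=0
Before step 1 (SWAP(m, c)): c=0, m=-3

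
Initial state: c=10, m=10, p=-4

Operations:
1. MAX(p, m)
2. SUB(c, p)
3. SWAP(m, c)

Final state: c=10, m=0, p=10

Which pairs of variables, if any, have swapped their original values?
None

Comparing initial and final values:
m: 10 → 0
c: 10 → 10
p: -4 → 10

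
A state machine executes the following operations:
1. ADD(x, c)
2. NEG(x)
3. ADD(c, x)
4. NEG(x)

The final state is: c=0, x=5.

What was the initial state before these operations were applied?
c=5, x=0

Working backwards:
Final state: c=0, x=5
Before step 4 (NEG(x)): c=0, x=-5
Before step 3 (ADD(c, x)): c=5, x=-5
Before step 2 (NEG(x)): c=5, x=5
Before step 1 (ADD(x, c)): c=5, x=0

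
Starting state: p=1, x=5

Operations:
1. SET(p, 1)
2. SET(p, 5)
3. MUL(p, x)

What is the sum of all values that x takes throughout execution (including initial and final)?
20

Values of x at each step:
Initial: x = 5
After step 1: x = 5
After step 2: x = 5
After step 3: x = 5
Sum = 5 + 5 + 5 + 5 = 20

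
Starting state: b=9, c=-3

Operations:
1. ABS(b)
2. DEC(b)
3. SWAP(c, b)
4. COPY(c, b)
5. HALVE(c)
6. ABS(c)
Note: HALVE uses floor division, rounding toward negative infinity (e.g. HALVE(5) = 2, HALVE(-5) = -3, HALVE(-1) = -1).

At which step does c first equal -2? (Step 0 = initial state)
Step 5

Tracing c:
Initial: c = -3
After step 1: c = -3
After step 2: c = -3
After step 3: c = 8
After step 4: c = -3
After step 5: c = -2 ← first occurrence
After step 6: c = 2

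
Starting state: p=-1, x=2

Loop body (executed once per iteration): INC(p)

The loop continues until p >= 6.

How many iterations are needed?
7

Tracing iterations:
Initial: p=-1, x=2
After iteration 1: p=0, x=2
After iteration 2: p=1, x=2
After iteration 3: p=2, x=2
After iteration 4: p=3, x=2
After iteration 5: p=4, x=2
After iteration 6: p=5, x=2
After iteration 7: p=6, x=2
p >= 6 now holds, so the loop exits after 7 iterations.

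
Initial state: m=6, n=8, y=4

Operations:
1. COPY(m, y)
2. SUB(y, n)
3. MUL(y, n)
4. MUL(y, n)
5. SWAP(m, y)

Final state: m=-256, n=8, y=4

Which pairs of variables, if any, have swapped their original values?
None

Comparing initial and final values:
y: 4 → 4
m: 6 → -256
n: 8 → 8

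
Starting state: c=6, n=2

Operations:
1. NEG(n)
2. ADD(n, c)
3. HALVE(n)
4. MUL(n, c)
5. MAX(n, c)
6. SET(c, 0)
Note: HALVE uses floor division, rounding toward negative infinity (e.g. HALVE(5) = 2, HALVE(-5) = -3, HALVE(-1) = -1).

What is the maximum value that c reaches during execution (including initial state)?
6

Values of c at each step:
Initial: c = 6 ← maximum
After step 1: c = 6
After step 2: c = 6
After step 3: c = 6
After step 4: c = 6
After step 5: c = 6
After step 6: c = 0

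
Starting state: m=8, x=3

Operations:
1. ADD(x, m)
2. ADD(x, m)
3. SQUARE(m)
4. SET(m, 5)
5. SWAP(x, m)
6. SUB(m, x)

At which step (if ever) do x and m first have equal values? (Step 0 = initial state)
Never

x and m never become equal during execution.

Comparing values at each step:
Initial: x=3, m=8
After step 1: x=11, m=8
After step 2: x=19, m=8
After step 3: x=19, m=64
After step 4: x=19, m=5
After step 5: x=5, m=19
After step 6: x=5, m=14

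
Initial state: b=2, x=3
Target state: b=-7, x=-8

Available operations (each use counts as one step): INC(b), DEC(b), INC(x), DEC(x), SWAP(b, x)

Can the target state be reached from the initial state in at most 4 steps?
No

The target state cannot be reached within 4 steps.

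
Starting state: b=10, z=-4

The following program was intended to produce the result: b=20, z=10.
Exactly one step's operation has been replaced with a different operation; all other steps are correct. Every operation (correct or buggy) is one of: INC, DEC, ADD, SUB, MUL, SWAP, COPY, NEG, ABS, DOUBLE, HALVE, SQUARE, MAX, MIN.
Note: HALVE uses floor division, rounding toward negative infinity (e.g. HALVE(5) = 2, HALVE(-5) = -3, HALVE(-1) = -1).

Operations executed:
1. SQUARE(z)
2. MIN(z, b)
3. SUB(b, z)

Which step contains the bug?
Step 3

Trace with buggy code:
Initial: b=10, z=-4
After step 1: b=10, z=16
After step 2: b=10, z=10
After step 3: b=0, z=10
Actual final b=0, z=10 ≠ expected b=20, z=10.
Step 3 is the only position where a single-operation replacement can produce the expected result.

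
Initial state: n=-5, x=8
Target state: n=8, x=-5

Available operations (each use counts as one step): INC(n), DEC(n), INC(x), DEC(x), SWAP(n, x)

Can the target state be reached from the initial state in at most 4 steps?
Yes

Path (1 step): SWAP(n, x)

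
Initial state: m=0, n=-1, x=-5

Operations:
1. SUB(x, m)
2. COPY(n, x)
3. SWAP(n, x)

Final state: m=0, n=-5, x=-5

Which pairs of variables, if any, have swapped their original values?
None

Comparing initial and final values:
x: -5 → -5
n: -1 → -5
m: 0 → 0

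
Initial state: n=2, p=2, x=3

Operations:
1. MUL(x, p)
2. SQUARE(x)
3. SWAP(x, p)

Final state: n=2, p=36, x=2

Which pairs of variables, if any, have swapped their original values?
None

Comparing initial and final values:
x: 3 → 2
p: 2 → 36
n: 2 → 2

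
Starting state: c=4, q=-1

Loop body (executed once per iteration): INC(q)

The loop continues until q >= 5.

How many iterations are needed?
6

Tracing iterations:
Initial: c=4, q=-1
After iteration 1: c=4, q=0
After iteration 2: c=4, q=1
After iteration 3: c=4, q=2
After iteration 4: c=4, q=3
After iteration 5: c=4, q=4
After iteration 6: c=4, q=5
q >= 5 now holds, so the loop exits after 6 iterations.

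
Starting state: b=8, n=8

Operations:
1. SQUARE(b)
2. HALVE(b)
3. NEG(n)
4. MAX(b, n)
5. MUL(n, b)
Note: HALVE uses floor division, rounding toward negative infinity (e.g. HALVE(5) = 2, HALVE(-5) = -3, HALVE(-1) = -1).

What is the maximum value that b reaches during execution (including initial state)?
64

Values of b at each step:
Initial: b = 8
After step 1: b = 64 ← maximum
After step 2: b = 32
After step 3: b = 32
After step 4: b = 32
After step 5: b = 32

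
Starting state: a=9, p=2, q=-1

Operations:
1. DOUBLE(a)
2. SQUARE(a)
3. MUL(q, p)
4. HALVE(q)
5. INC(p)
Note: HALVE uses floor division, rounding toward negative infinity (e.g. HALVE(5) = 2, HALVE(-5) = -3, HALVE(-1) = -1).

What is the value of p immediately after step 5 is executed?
p = 3

Tracing p through execution:
Initial: p = 2
After step 1 (DOUBLE(a)): p = 2
After step 2 (SQUARE(a)): p = 2
After step 3 (MUL(q, p)): p = 2
After step 4 (HALVE(q)): p = 2
After step 5 (INC(p)): p = 3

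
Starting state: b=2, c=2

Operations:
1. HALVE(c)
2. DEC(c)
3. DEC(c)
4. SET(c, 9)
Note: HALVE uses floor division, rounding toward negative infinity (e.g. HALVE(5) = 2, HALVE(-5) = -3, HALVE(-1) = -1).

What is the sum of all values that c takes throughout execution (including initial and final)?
11

Values of c at each step:
Initial: c = 2
After step 1: c = 1
After step 2: c = 0
After step 3: c = -1
After step 4: c = 9
Sum = 2 + 1 + 0 + -1 + 9 = 11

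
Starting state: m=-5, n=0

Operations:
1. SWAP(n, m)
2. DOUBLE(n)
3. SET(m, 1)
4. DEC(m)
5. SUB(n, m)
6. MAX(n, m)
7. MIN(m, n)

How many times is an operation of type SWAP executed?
1

Counting SWAP operations:
Step 1: SWAP(n, m) ← SWAP
Total: 1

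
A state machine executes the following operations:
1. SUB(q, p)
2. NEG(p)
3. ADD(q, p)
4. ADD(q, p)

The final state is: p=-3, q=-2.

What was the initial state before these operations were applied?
p=3, q=7

Working backwards:
Final state: p=-3, q=-2
Before step 4 (ADD(q, p)): p=-3, q=1
Before step 3 (ADD(q, p)): p=-3, q=4
Before step 2 (NEG(p)): p=3, q=4
Before step 1 (SUB(q, p)): p=3, q=7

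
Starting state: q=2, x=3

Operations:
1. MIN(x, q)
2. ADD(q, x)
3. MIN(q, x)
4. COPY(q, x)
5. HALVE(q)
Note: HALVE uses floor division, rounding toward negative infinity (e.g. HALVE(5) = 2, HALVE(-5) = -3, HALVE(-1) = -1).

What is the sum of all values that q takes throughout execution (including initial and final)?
13

Values of q at each step:
Initial: q = 2
After step 1: q = 2
After step 2: q = 4
After step 3: q = 2
After step 4: q = 2
After step 5: q = 1
Sum = 2 + 2 + 4 + 2 + 2 + 1 = 13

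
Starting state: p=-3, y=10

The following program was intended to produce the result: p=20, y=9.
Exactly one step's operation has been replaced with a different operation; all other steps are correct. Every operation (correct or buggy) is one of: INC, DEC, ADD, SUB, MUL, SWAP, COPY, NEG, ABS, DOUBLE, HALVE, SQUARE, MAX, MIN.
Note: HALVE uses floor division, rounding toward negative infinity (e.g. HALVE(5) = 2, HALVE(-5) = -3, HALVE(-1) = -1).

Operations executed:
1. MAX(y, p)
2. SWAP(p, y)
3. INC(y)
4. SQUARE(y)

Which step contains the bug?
Step 3

Trace with buggy code:
Initial: p=-3, y=10
After step 1: p=-3, y=10
After step 2: p=10, y=-3
After step 3: p=10, y=-2
After step 4: p=10, y=4
Actual final p=10, y=4 ≠ expected p=20, y=9.
Step 3 is the only position where a single-operation replacement can produce the expected result.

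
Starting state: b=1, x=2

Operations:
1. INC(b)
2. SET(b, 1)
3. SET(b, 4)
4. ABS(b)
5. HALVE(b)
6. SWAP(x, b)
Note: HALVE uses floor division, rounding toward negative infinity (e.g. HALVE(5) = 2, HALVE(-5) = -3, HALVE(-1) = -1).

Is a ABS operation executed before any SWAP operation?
Yes

First ABS: step 4
First SWAP: step 6
Since 4 < 6, ABS comes first.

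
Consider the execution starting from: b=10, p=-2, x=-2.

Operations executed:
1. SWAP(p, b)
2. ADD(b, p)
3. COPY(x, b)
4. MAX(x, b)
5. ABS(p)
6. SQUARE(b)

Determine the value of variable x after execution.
x = 8

Tracing execution:
Step 1: SWAP(p, b) → x = -2
Step 2: ADD(b, p) → x = -2
Step 3: COPY(x, b) → x = 8
Step 4: MAX(x, b) → x = 8
Step 5: ABS(p) → x = 8
Step 6: SQUARE(b) → x = 8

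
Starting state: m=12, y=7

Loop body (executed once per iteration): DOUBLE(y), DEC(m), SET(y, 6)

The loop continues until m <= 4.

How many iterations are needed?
8

Tracing iterations:
Initial: m=12, y=7
After iteration 1: m=11, y=6
After iteration 2: m=10, y=6
After iteration 3: m=9, y=6
After iteration 4: m=8, y=6
After iteration 5: m=7, y=6
After iteration 6: m=6, y=6
After iteration 7: m=5, y=6
After iteration 8: m=4, y=6
m <= 4 now holds, so the loop exits after 8 iterations.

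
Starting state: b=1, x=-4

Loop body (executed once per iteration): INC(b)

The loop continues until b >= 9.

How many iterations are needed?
8

Tracing iterations:
Initial: b=1, x=-4
After iteration 1: b=2, x=-4
After iteration 2: b=3, x=-4
After iteration 3: b=4, x=-4
After iteration 4: b=5, x=-4
After iteration 5: b=6, x=-4
After iteration 6: b=7, x=-4
After iteration 7: b=8, x=-4
After iteration 8: b=9, x=-4
b >= 9 now holds, so the loop exits after 8 iterations.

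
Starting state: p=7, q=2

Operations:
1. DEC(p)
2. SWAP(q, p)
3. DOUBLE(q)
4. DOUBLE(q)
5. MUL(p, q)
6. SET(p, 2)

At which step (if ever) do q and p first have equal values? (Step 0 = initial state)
Never

q and p never become equal during execution.

Comparing values at each step:
Initial: q=2, p=7
After step 1: q=2, p=6
After step 2: q=6, p=2
After step 3: q=12, p=2
After step 4: q=24, p=2
After step 5: q=24, p=48
After step 6: q=24, p=2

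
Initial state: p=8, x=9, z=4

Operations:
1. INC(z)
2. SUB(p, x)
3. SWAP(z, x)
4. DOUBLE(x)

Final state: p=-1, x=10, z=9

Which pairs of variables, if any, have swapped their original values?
None

Comparing initial and final values:
x: 9 → 10
z: 4 → 9
p: 8 → -1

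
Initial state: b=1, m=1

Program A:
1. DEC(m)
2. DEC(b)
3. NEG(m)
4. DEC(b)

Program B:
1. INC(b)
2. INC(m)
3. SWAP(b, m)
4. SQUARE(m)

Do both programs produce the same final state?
No

Program A final state: b=-1, m=0
Program B final state: b=2, m=4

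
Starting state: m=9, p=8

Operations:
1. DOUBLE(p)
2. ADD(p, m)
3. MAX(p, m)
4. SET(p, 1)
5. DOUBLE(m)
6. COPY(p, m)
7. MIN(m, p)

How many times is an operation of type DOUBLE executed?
2

Counting DOUBLE operations:
Step 1: DOUBLE(p) ← DOUBLE
Step 5: DOUBLE(m) ← DOUBLE
Total: 2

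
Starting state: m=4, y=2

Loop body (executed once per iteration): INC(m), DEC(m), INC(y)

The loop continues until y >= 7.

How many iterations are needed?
5

Tracing iterations:
Initial: m=4, y=2
After iteration 1: m=4, y=3
After iteration 2: m=4, y=4
After iteration 3: m=4, y=5
After iteration 4: m=4, y=6
After iteration 5: m=4, y=7
y >= 7 now holds, so the loop exits after 5 iterations.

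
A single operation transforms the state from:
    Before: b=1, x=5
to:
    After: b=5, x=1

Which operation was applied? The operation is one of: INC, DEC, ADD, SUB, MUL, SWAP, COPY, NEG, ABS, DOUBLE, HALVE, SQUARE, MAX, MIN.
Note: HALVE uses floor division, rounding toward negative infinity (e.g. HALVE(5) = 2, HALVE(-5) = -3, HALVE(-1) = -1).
SWAP(x, b)

Analyzing the change:
Before: b=1, x=5
After: b=5, x=1
Variable x changed from 5 to 1
Variable b changed from 1 to 5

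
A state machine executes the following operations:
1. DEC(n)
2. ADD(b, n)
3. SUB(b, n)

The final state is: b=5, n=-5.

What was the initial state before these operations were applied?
b=5, n=-4

Working backwards:
Final state: b=5, n=-5
Before step 3 (SUB(b, n)): b=0, n=-5
Before step 2 (ADD(b, n)): b=5, n=-5
Before step 1 (DEC(n)): b=5, n=-4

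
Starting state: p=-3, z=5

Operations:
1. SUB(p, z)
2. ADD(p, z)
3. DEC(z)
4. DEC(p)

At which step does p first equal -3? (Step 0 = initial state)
Step 0

Tracing p:
Initial: p = -3 ← first occurrence
After step 1: p = -8
After step 2: p = -3
After step 3: p = -3
After step 4: p = -4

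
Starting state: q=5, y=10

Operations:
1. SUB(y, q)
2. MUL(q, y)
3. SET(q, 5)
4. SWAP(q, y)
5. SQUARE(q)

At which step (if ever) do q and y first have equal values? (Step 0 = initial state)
Step 1

q and y first become equal after step 1.

Comparing values at each step:
Initial: q=5, y=10
After step 1: q=5, y=5 ← equal!
After step 2: q=25, y=5
After step 3: q=5, y=5 ← equal!
After step 4: q=5, y=5 ← equal!
After step 5: q=25, y=5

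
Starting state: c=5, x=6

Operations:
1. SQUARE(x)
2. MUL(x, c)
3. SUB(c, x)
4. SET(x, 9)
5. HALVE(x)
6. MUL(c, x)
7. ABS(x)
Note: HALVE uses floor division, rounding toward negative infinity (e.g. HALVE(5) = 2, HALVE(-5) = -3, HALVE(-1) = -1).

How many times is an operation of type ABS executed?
1

Counting ABS operations:
Step 7: ABS(x) ← ABS
Total: 1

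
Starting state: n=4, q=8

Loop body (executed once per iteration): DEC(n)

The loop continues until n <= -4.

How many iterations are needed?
8

Tracing iterations:
Initial: n=4, q=8
After iteration 1: n=3, q=8
After iteration 2: n=2, q=8
After iteration 3: n=1, q=8
After iteration 4: n=0, q=8
After iteration 5: n=-1, q=8
After iteration 6: n=-2, q=8
After iteration 7: n=-3, q=8
After iteration 8: n=-4, q=8
n <= -4 now holds, so the loop exits after 8 iterations.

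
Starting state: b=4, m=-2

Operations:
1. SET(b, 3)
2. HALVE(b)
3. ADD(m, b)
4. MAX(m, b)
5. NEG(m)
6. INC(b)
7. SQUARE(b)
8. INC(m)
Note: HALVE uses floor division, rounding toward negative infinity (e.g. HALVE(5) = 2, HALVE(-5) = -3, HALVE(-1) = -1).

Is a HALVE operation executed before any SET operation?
No

First HALVE: step 2
First SET: step 1
Since 2 > 1, SET comes first.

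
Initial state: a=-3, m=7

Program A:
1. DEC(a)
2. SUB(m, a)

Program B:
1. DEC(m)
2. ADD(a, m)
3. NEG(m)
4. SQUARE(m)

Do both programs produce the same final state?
No

Program A final state: a=-4, m=11
Program B final state: a=3, m=36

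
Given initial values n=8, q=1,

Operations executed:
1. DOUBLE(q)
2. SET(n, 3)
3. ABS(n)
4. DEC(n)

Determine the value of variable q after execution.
q = 2

Tracing execution:
Step 1: DOUBLE(q) → q = 2
Step 2: SET(n, 3) → q = 2
Step 3: ABS(n) → q = 2
Step 4: DEC(n) → q = 2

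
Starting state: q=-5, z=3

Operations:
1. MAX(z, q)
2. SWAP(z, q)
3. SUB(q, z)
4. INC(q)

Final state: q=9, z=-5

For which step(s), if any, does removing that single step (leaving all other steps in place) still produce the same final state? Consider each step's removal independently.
Step(s) 1

Testing removal of each single step:
Without step 1: final = q=9, z=-5 (same)
Without step 2: final = q=-7, z=3 (different)
Without step 3: final = q=4, z=-5 (different)
Without step 4: final = q=8, z=-5 (different)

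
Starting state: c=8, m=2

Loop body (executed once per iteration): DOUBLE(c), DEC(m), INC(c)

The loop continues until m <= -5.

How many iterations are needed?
7

Tracing iterations:
Initial: c=8, m=2
After iteration 1: c=17, m=1
After iteration 2: c=35, m=0
After iteration 3: c=71, m=-1
After iteration 4: c=143, m=-2
After iteration 5: c=287, m=-3
After iteration 6: c=575, m=-4
After iteration 7: c=1151, m=-5
m <= -5 now holds, so the loop exits after 7 iterations.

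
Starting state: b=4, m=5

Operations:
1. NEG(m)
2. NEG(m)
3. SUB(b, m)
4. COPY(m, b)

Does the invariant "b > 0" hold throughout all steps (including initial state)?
No, violated after step 3

The invariant is violated after step 3.

State at each step:
Initial: b=4, m=5
After step 1: b=4, m=-5
After step 2: b=4, m=5
After step 3: b=-1, m=5
After step 4: b=-1, m=-1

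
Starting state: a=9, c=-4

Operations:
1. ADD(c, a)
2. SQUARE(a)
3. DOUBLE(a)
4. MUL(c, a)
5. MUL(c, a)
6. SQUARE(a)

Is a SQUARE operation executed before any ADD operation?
No

First SQUARE: step 2
First ADD: step 1
Since 2 > 1, ADD comes first.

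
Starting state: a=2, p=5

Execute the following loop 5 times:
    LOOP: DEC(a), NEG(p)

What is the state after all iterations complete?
a=-3, p=-5

Iteration trace:
Start: a=2, p=5
After iteration 1: a=1, p=-5
After iteration 2: a=0, p=5
After iteration 3: a=-1, p=-5
After iteration 4: a=-2, p=5
After iteration 5: a=-3, p=-5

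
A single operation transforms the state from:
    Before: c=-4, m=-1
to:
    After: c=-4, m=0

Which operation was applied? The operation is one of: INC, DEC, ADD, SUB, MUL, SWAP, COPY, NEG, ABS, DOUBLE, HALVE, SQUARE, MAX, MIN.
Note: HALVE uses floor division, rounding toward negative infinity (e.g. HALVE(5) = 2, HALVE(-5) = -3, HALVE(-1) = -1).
INC(m)

Analyzing the change:
Before: c=-4, m=-1
After: c=-4, m=0
Variable m changed from -1 to 0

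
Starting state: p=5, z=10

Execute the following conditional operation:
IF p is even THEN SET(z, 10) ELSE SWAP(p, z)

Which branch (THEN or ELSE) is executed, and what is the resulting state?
Branch: ELSE, Final state: p=10, z=5

Evaluating condition: p is even
Condition is False, so ELSE branch executes
After SWAP(p, z): p=10, z=5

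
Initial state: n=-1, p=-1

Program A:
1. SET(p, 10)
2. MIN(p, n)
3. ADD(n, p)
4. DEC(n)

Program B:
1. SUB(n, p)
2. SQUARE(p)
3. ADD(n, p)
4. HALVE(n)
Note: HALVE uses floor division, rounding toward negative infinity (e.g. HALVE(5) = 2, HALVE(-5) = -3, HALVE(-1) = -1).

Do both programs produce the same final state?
No

Program A final state: n=-3, p=-1
Program B final state: n=0, p=1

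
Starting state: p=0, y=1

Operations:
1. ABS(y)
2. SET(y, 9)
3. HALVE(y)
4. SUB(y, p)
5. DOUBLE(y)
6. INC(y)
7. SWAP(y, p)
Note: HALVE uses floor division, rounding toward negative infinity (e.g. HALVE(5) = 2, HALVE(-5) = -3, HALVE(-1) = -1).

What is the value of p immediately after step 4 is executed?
p = 0

Tracing p through execution:
Initial: p = 0
After step 1 (ABS(y)): p = 0
After step 2 (SET(y, 9)): p = 0
After step 3 (HALVE(y)): p = 0
After step 4 (SUB(y, p)): p = 0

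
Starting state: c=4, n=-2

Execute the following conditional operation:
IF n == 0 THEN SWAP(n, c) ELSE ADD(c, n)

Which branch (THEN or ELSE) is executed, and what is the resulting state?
Branch: ELSE, Final state: c=2, n=-2

Evaluating condition: n == 0
n = -2
Condition is False, so ELSE branch executes
After ADD(c, n): c=2, n=-2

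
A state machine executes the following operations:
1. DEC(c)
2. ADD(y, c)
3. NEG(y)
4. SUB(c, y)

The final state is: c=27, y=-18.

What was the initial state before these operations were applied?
c=10, y=9

Working backwards:
Final state: c=27, y=-18
Before step 4 (SUB(c, y)): c=9, y=-18
Before step 3 (NEG(y)): c=9, y=18
Before step 2 (ADD(y, c)): c=9, y=9
Before step 1 (DEC(c)): c=10, y=9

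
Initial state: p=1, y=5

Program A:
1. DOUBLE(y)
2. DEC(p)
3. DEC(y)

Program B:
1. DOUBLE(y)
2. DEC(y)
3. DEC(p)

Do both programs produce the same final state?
Yes

Program A final state: p=0, y=9
Program B final state: p=0, y=9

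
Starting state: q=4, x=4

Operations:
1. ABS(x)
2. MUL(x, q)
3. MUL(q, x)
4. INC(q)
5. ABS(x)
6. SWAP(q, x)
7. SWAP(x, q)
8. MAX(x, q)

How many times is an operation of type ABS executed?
2

Counting ABS operations:
Step 1: ABS(x) ← ABS
Step 5: ABS(x) ← ABS
Total: 2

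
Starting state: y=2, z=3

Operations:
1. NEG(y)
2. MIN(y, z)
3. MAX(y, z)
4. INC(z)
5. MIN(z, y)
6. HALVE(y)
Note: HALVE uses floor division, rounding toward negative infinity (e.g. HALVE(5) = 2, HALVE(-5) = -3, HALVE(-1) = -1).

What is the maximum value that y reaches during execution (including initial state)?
3

Values of y at each step:
Initial: y = 2
After step 1: y = -2
After step 2: y = -2
After step 3: y = 3 ← maximum
After step 4: y = 3
After step 5: y = 3
After step 6: y = 1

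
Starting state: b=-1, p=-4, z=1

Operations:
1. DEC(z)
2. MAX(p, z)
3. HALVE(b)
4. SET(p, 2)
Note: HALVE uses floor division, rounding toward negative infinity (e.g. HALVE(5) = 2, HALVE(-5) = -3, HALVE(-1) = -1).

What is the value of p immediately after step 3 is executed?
p = 0

Tracing p through execution:
Initial: p = -4
After step 1 (DEC(z)): p = -4
After step 2 (MAX(p, z)): p = 0
After step 3 (HALVE(b)): p = 0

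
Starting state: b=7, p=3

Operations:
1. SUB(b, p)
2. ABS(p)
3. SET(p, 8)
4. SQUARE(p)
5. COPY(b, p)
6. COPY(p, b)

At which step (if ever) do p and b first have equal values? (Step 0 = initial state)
Step 5

p and b first become equal after step 5.

Comparing values at each step:
Initial: p=3, b=7
After step 1: p=3, b=4
After step 2: p=3, b=4
After step 3: p=8, b=4
After step 4: p=64, b=4
After step 5: p=64, b=64 ← equal!
After step 6: p=64, b=64 ← equal!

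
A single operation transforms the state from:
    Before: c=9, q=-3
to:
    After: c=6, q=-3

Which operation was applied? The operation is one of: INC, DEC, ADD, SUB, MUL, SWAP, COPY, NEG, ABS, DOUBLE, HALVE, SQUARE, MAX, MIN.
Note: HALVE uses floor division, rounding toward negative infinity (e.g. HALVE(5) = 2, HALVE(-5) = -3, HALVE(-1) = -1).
ADD(c, q)

Analyzing the change:
Before: c=9, q=-3
After: c=6, q=-3
Variable c changed from 9 to 6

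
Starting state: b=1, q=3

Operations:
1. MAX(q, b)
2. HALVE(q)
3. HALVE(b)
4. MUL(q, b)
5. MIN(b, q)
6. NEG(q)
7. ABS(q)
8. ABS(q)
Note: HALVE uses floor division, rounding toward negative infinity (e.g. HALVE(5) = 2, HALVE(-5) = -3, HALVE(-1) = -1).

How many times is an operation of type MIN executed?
1

Counting MIN operations:
Step 5: MIN(b, q) ← MIN
Total: 1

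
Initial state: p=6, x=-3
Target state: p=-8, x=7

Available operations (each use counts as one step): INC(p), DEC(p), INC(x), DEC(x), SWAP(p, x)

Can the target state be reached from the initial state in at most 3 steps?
No

The target state cannot be reached within 3 steps.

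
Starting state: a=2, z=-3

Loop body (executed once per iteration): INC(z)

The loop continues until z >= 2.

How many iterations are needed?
5

Tracing iterations:
Initial: a=2, z=-3
After iteration 1: a=2, z=-2
After iteration 2: a=2, z=-1
After iteration 3: a=2, z=0
After iteration 4: a=2, z=1
After iteration 5: a=2, z=2
z >= 2 now holds, so the loop exits after 5 iterations.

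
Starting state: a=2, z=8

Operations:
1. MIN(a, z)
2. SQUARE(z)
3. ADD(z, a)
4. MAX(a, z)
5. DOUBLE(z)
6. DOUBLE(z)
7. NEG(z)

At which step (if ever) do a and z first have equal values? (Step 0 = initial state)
Step 4

a and z first become equal after step 4.

Comparing values at each step:
Initial: a=2, z=8
After step 1: a=2, z=8
After step 2: a=2, z=64
After step 3: a=2, z=66
After step 4: a=66, z=66 ← equal!
After step 5: a=66, z=132
After step 6: a=66, z=264
After step 7: a=66, z=-264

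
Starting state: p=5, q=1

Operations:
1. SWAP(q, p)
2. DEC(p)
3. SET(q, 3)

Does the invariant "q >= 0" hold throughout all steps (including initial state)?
Yes

The invariant holds at every step.

State at each step:
Initial: p=5, q=1
After step 1: p=1, q=5
After step 2: p=0, q=5
After step 3: p=0, q=3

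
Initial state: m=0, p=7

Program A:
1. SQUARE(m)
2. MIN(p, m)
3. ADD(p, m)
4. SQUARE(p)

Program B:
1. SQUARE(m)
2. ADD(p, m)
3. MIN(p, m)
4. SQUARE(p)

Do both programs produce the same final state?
Yes

Program A final state: m=0, p=0
Program B final state: m=0, p=0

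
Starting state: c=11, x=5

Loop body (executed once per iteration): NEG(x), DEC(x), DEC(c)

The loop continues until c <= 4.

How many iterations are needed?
7

Tracing iterations:
Initial: c=11, x=5
After iteration 1: c=10, x=-6
After iteration 2: c=9, x=5
After iteration 3: c=8, x=-6
After iteration 4: c=7, x=5
After iteration 5: c=6, x=-6
After iteration 6: c=5, x=5
After iteration 7: c=4, x=-6
c <= 4 now holds, so the loop exits after 7 iterations.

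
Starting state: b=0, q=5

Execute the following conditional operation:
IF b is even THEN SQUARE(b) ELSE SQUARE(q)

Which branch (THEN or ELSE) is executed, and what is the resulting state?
Branch: THEN, Final state: b=0, q=5

Evaluating condition: b is even
Condition is True, so THEN branch executes
After SQUARE(b): b=0, q=5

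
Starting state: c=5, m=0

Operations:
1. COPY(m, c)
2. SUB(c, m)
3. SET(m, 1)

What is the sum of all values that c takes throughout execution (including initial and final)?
10

Values of c at each step:
Initial: c = 5
After step 1: c = 5
After step 2: c = 0
After step 3: c = 0
Sum = 5 + 5 + 0 + 0 = 10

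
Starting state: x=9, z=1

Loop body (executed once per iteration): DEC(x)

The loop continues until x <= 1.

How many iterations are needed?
8

Tracing iterations:
Initial: x=9, z=1
After iteration 1: x=8, z=1
After iteration 2: x=7, z=1
After iteration 3: x=6, z=1
After iteration 4: x=5, z=1
After iteration 5: x=4, z=1
After iteration 6: x=3, z=1
After iteration 7: x=2, z=1
After iteration 8: x=1, z=1
x <= 1 now holds, so the loop exits after 8 iterations.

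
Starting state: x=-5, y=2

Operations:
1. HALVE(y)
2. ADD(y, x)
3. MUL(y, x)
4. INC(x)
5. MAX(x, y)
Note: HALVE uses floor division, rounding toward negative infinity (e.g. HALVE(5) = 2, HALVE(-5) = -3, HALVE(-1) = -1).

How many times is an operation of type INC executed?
1

Counting INC operations:
Step 4: INC(x) ← INC
Total: 1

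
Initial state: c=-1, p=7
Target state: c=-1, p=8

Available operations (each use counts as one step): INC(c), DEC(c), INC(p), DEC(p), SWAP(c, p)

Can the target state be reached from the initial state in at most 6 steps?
Yes

Path (1 step): INC(p)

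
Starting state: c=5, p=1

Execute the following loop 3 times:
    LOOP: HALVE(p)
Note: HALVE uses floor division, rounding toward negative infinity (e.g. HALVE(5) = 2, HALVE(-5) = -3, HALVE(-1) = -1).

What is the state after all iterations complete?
c=5, p=0

Iteration trace:
Start: c=5, p=1
After iteration 1: c=5, p=0
After iteration 2: c=5, p=0
After iteration 3: c=5, p=0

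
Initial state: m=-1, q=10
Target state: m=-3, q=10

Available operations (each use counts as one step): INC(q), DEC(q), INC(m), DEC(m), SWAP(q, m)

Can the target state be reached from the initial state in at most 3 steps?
Yes

Path (2 steps): DEC(m) → DEC(m)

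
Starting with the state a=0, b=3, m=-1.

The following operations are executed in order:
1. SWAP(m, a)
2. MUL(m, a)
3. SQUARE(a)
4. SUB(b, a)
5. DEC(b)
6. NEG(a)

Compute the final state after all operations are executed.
{a: -1, b: 1, m: 0}

Step-by-step execution:
Initial: a=0, b=3, m=-1
After step 1 (SWAP(m, a)): a=-1, b=3, m=0
After step 2 (MUL(m, a)): a=-1, b=3, m=0
After step 3 (SQUARE(a)): a=1, b=3, m=0
After step 4 (SUB(b, a)): a=1, b=2, m=0
After step 5 (DEC(b)): a=1, b=1, m=0
After step 6 (NEG(a)): a=-1, b=1, m=0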